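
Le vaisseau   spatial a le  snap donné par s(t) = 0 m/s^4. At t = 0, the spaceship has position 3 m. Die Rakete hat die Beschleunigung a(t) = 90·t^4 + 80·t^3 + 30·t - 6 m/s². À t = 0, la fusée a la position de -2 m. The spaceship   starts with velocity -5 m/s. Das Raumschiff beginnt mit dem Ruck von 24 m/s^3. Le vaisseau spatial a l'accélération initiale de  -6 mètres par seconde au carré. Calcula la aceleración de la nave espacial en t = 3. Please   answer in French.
Pour résoudre ceci, nous devons prendre 2 primitives de notre équation du snap s(t) = 0. En prenant ∫s(t)dt et en appliquant j(0) = 24, nous trouvons j(t) = 24. L'intégrale du jerk est l'accélération. En utilisant a(0) = -6, nous obtenons a(t) = 24·t - 6. En utilisant a(t) = 24·t - 6 et en substituant t = 3, nous trouvons a = 66.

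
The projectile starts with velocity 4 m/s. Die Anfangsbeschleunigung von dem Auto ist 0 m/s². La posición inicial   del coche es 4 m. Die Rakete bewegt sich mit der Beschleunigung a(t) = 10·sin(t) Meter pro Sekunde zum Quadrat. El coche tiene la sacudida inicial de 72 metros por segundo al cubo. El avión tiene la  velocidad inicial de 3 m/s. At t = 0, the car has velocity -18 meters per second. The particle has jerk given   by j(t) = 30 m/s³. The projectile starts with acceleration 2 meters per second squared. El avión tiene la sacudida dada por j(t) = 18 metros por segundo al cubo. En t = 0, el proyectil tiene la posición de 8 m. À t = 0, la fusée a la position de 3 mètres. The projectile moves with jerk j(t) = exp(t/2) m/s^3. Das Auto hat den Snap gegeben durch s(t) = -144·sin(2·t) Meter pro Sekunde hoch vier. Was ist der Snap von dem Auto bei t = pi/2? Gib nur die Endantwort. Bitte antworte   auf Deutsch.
Die Antwort ist 0.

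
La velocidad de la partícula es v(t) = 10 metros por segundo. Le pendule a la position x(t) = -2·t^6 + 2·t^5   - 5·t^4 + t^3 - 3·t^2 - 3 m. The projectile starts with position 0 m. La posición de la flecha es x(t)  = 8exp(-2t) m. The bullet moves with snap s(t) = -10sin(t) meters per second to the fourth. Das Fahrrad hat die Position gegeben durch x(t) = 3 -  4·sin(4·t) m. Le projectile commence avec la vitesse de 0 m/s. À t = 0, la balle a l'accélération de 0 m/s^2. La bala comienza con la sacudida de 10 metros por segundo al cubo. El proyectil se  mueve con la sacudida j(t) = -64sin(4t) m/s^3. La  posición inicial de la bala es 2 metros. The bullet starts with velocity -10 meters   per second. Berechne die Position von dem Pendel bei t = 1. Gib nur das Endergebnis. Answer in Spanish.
La posición en t = 1 es x = -10.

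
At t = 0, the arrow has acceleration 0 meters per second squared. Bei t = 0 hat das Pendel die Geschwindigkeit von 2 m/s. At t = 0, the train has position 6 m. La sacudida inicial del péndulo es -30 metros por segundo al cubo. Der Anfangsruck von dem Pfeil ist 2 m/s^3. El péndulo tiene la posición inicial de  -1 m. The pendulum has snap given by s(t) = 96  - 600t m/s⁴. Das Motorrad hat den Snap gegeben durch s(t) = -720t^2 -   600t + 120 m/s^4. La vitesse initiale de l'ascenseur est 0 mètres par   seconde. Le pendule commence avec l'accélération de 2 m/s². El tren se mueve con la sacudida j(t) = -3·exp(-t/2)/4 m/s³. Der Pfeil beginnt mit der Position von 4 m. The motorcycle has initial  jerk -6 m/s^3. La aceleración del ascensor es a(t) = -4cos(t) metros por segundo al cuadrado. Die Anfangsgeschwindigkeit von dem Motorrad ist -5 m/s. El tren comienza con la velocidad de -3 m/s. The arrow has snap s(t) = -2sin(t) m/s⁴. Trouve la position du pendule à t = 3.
Nous devons trouver l'intégrale de notre équation du snap s(t) = 96 - 600·t 4 fois. En prenant ∫s(t)dt et en appliquant j(0) = -30, nous trouvons j(t) = -300·t^2 + 96·t - 30. En prenant ∫j(t)dt et en appliquant a(0) = 2, nous trouvons a(t) = -100·t^3 + 48·t^2 - 30·t + 2. En prenant ∫a(t)dt et en appliquant v(0) = 2, nous trouvons v(t) = -25·t^4 + 16·t^3 - 15·t^2 + 2·t + 2. En intégrant la vitesse et en utilisant la condition initiale x(0) = -1, nous obtenons x(t) = -5·t^5 + 4·t^4 - 5·t^3 + t^2 + 2·t - 1. En utilisant x(t) = -5·t^5 + 4·t^4 - 5·t^3 + t^2 + 2·t - 1 et en substituant t = 3, nous trouvons x = -1012.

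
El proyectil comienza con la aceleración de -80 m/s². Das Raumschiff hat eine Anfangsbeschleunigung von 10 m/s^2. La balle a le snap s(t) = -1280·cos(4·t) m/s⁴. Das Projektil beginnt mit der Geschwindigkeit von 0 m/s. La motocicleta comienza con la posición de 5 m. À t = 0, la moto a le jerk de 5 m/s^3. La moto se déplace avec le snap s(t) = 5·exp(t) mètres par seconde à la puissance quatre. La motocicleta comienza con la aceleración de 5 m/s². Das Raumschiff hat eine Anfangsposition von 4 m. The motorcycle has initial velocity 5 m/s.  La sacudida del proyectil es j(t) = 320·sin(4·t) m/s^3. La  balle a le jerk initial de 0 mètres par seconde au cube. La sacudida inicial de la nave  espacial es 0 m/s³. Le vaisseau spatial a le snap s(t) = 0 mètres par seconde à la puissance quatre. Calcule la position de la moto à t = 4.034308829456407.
Pour résoudre ceci, nous devons prendre 4 intégrales de notre équation du snap s(t) = 5·exp(t). L'intégrale du snap est le jerk. En utilisant j(0) = 5, nous obtenons j(t) = 5·exp(t). En prenant ∫j(t)dt et en appliquant a(0) = 5, nous trouvons a(t) = 5·exp(t). En prenant ∫a(t)dt et en appliquant v(0) = 5, nous trouvons v(t) = 5·exp(t). En prenant ∫v(t)dt et en appliquant x(0) = 5, nous trouvons x(t) = 5·exp(t). De l'équation de la position x(t) = 5·exp(t), nous substituons t = 4.034308829456407 pour obtenir x = 282.519264700218.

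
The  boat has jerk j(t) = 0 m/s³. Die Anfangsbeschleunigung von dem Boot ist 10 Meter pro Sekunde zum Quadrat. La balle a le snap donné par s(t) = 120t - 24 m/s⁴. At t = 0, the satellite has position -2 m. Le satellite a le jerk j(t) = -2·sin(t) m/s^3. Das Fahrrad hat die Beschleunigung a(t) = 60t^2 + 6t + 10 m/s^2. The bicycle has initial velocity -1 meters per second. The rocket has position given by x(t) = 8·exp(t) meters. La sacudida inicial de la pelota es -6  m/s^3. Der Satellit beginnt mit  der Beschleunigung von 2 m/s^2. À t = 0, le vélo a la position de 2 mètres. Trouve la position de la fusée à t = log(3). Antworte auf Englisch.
Using x(t) = 8·exp(t) and substituting t = log(3), we find x = 24.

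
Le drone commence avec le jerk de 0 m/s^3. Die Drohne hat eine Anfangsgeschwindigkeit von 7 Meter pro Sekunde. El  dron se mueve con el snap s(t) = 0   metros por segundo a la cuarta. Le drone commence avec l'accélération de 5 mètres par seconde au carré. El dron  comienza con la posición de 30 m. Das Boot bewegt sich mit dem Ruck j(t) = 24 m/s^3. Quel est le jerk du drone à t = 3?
En partant du snap s(t) = 0, nous prenons 1 primitive. En prenant ∫s(t)dt et en appliquant j(0) = 0, nous trouvons j(t) = 0. Nous avons le jerk j(t) = 0. En substituant t = 3: j(3) = 0.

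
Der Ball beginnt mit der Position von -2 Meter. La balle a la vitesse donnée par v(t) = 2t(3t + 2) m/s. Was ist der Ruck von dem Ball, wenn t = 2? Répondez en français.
Nous devons dériver notre équation de la vitesse v(t) = 2·t·(3·t + 2) 2 fois. En prenant d/dt de v(t), nous trouvons a(t) = 12·t + 4. En prenant d/dt de a(t), nous trouvons j(t) = 12. Nous avons le jerk j(t) = 12. En substituant t = 2: j(2) = 12.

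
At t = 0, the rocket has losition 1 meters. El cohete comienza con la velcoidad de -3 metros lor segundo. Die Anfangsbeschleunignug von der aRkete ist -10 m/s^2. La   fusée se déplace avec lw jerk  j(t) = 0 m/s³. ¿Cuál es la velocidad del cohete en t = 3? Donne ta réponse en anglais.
To find the answer, we compute 2 antiderivatives of j(t) = 0. Finding the integral of j(t) and using a(0) = -10: a(t) = -10. Integrating acceleration and using the initial condition v(0) = -3, we get v(t) = -10·t - 3. We have velocity v(t) = -10·t - 3. Substituting t = 3: v(3) = -33.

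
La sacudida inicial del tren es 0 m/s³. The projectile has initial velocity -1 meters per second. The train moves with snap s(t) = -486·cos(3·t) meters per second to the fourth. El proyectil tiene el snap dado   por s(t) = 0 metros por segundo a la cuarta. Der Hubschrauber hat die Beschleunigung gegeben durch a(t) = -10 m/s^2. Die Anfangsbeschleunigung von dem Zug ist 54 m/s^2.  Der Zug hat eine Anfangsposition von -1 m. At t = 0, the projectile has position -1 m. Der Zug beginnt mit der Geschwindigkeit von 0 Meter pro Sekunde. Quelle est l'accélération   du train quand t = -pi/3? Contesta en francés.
Nous devons trouver l'intégrale de notre équation du snap s(t) = -486·cos(3·t) 2 fois. La primitive du snap est le jerk. En utilisant j(0) = 0, nous obtenons j(t) = -162·sin(3·t). En prenant ∫j(t)dt et en appliquant a(0) = 54, nous trouvons a(t) = 54·cos(3·t). De l'équation de l'accélération a(t) = 54·cos(3·t), nous substituons t = -pi/3 pour obtenir a = -54.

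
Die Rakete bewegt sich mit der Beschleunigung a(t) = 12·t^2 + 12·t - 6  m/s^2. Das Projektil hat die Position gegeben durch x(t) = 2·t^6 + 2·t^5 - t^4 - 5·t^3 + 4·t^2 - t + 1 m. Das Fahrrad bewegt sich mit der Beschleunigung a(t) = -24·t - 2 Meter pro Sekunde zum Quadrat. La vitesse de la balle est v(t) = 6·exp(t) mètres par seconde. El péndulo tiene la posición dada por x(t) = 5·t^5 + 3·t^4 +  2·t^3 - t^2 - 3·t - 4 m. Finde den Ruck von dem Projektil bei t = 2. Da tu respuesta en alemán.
Um dies zu lösen, müssen wir 3 Ableitungen unserer Gleichung für die Position x(t) = 2·t^6 + 2·t^5 - t^4 - 5·t^3 + 4·t^2 - t + 1 nehmen. Mit d/dt von x(t) finden wir v(t) = 12·t^5 + 10·t^4 - 4·t^3 - 15·t^2 + 8·t - 1. Mit d/dt von v(t) finden wir a(t) = 60·t^4 + 40·t^3 - 12·t^2 - 30·t + 8. Die Ableitung von der Beschleunigung ergibt den Ruck: j(t) = 240·t^3 + 120·t^2 - 24·t - 30. Mit j(t) = 240·t^3 + 120·t^2 - 24·t - 30 und Einsetzen von t = 2, finden wir j = 2322.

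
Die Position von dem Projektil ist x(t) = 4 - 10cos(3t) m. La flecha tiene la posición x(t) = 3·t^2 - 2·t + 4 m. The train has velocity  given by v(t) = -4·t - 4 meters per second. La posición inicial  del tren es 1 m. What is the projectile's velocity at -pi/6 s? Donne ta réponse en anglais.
Starting from position x(t) = 4 - 10·cos(3·t), we take 1 derivative. Taking d/dt of x(t), we find v(t) = 30·sin(3·t). From the given velocity equation v(t) = 30·sin(3·t), we substitute t = -pi/6 to get v = -30.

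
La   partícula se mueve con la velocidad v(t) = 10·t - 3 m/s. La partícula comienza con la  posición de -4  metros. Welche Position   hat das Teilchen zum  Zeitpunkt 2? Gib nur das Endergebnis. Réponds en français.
La position à t = 2 est x = 10.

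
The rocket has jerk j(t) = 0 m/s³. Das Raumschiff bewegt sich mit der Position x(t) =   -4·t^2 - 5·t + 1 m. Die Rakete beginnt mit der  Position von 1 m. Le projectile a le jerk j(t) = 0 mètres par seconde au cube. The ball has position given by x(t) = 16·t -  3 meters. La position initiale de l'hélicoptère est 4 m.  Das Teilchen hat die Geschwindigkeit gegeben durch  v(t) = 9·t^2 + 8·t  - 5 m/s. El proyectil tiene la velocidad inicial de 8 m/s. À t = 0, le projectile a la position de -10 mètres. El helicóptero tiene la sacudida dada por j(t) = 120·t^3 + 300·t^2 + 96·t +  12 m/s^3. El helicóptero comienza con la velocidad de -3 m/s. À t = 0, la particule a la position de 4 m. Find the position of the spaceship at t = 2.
Using x(t) = -4·t^2 - 5·t + 1 and substituting t = 2, we find x = -25.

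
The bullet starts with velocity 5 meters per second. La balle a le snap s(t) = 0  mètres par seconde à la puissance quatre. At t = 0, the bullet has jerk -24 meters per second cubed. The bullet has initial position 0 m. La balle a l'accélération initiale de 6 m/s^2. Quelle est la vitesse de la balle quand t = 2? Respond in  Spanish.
Necesitamos integrar nuestra ecuación del snap s(t) = 0 3 veces. La integral del snap es la sacudida. Usando j(0) = -24, obtenemos j(t) = -24. Tomando ∫j(t)dt y aplicando a(0) = 6, encontramos a(t) = 6 - 24·t. Tomando ∫a(t)dt y aplicando v(0) = 5, encontramos v(t) = -12·t^2 + 6·t + 5. De la ecuación de la velocidad v(t) = -12·t^2 + 6·t + 5, sustituimos t = 2 para obtener v = -31.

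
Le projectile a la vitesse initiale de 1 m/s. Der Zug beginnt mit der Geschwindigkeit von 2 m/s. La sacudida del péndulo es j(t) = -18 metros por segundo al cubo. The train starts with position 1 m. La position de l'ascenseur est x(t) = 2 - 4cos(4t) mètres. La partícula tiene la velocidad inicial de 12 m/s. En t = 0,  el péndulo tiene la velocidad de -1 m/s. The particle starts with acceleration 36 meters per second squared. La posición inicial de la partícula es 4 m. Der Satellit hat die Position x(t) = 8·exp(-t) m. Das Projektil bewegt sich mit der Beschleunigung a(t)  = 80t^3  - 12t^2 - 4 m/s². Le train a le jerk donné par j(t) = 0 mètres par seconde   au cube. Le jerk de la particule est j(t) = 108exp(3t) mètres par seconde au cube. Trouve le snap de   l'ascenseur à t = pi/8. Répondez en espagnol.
Debemos derivar nuestra ecuación de la posición x(t) = 2 - 4·cos(4·t) 4 veces. La derivada de la posición da la velocidad: v(t) = 16·sin(4·t). Tomando d/dt de v(t), encontramos a(t) = 64·cos(4·t). Derivando la aceleración, obtenemos la sacudida: j(t) = -256·sin(4·t). Derivando la sacudida, obtenemos el snap: s(t) = -1024·cos(4·t). De la ecuación del snap s(t) = -1024·cos(4·t), sustituimos t = pi/8 para obtener s = 0.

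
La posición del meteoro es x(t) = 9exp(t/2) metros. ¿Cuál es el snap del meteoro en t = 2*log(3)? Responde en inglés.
To solve this, we need to take 4 derivatives of our position equation x(t) = 9·exp(t/2). Taking d/dt of x(t), we find v(t) = 9·exp(t/2)/2. Differentiating velocity, we get acceleration: a(t) = 9·exp(t/2)/4. Taking d/dt of a(t), we find j(t) = 9·exp(t/2)/8. Taking d/dt of j(t), we find s(t) = 9·exp(t/2)/16. From the given snap equation s(t) = 9·exp(t/2)/16, we substitute t = 2*log(3) to get s = 27/16.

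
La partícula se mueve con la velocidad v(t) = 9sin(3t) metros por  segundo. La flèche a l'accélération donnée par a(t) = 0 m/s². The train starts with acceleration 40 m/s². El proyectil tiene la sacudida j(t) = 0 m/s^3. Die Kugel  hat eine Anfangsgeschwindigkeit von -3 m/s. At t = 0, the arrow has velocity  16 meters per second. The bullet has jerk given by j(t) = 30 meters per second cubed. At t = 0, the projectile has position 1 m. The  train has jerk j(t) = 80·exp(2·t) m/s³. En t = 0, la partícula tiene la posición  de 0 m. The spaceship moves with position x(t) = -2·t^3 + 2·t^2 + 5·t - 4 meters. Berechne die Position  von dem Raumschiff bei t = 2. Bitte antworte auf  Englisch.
We have position x(t) = -2·t^3 + 2·t^2 + 5·t - 4. Substituting t = 2: x(2) = -2.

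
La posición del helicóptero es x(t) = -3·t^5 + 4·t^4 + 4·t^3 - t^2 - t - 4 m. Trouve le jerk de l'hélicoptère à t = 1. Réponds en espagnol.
Para resolver esto, necesitamos tomar 3 derivadas de nuestra ecuación de la posición x(t) = -3·t^5 + 4·t^4 + 4·t^3 - t^2 - t - 4. Tomando d/dt de x(t), encontramos v(t) = -15·t^4 + 16·t^3 + 12·t^2 - 2·t - 1. Tomando d/dt de v(t), encontramos a(t) = -60·t^3 + 48·t^2 + 24·t - 2. La derivada de la aceleración da la sacudida: j(t) = -180·t^2 + 96·t + 24. Usando j(t) = -180·t^2 + 96·t + 24 y sustituyendo t = 1, encontramos j = -60.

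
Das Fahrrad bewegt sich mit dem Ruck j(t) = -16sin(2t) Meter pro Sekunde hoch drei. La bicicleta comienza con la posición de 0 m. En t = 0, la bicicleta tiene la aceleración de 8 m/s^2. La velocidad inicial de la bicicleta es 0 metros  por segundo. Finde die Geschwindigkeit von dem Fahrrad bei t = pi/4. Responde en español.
Necesitamos integrar nuestra ecuación de la sacudida j(t) = -16·sin(2·t) 2 veces. La integral de la sacudida es la aceleración. Usando a(0) = 8, obtenemos a(t) = 8·cos(2·t). La antiderivada de la aceleración es la velocidad. Usando v(0) = 0, obtenemos v(t) = 4·sin(2·t). Usando v(t) = 4·sin(2·t) y sustituyendo t = pi/4, encontramos v = 4.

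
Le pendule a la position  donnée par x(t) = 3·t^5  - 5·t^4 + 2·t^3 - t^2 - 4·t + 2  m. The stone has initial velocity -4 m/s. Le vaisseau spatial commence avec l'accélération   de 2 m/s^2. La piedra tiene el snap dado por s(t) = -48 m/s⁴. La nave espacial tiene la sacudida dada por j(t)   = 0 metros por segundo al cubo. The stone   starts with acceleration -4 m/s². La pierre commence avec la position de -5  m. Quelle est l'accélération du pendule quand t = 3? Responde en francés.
Nous devons dériver notre équation de la position x(t) = 3·t^5 - 5·t^4 + 2·t^3 - t^2 - 4·t + 2 2 fois. En prenant d/dt de x(t), nous trouvons v(t) = 15·t^4 - 20·t^3 + 6·t^2 - 2·t - 4. En dérivant la vitesse, nous obtenons l'accélération: a(t) = 60·t^3 - 60·t^2 + 12·t - 2. En utilisant a(t) = 60·t^3 - 60·t^2 + 12·t - 2 et en substituant t = 3, nous trouvons a = 1114.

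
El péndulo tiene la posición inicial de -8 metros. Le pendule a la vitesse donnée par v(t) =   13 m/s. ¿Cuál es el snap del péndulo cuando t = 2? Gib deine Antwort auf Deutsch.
Ausgehend von der Geschwindigkeit v(t) = 13, nehmen wir 3 Ableitungen. Durch Ableiten von der Geschwindigkeit erhalten wir die Beschleunigung: a(t) = 0. Mit d/dt von a(t) finden wir j(t) = 0. Mit d/dt von j(t) finden wir s(t) = 0. Mit s(t) = 0 und Einsetzen von t = 2, finden wir s = 0.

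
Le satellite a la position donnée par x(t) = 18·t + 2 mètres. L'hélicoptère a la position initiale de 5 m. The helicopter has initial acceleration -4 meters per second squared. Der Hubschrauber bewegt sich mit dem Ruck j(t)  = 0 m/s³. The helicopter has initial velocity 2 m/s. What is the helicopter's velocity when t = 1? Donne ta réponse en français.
Pour résoudre ceci, nous devons prendre 2 intégrales de notre équation du jerk j(t) = 0. L'intégrale du jerk, avec a(0) = -4, donne l'accélération: a(t) = -4. La primitive de l'accélération, avec v(0) = 2, donne la vitesse: v(t) = 2 - 4·t. Nous avons la vitesse v(t) = 2 - 4·t. En substituant t = 1: v(1) = -2.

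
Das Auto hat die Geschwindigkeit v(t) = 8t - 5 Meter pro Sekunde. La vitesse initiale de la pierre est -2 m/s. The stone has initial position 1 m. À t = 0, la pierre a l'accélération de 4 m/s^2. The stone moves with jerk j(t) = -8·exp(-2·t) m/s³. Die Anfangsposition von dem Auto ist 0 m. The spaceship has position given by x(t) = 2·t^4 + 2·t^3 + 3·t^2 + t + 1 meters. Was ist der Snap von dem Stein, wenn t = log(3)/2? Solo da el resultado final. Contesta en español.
La respuesta es 16/3.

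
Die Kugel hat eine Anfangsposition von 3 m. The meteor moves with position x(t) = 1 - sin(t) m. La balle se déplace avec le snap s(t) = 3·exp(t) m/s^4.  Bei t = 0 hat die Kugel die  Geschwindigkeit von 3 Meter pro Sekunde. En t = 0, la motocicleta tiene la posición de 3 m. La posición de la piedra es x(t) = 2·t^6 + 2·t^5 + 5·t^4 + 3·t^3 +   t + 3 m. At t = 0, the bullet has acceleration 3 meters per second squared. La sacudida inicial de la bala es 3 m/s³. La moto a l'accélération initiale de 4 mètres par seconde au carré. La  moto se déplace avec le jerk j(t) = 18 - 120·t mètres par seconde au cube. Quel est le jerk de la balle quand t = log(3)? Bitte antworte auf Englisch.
To find the answer, we compute 1 antiderivative of s(t) = 3·exp(t). Finding the integral of s(t) and using j(0) = 3: j(t) = 3·exp(t). We have jerk j(t) = 3·exp(t). Substituting t = log(3): j(log(3)) = 9.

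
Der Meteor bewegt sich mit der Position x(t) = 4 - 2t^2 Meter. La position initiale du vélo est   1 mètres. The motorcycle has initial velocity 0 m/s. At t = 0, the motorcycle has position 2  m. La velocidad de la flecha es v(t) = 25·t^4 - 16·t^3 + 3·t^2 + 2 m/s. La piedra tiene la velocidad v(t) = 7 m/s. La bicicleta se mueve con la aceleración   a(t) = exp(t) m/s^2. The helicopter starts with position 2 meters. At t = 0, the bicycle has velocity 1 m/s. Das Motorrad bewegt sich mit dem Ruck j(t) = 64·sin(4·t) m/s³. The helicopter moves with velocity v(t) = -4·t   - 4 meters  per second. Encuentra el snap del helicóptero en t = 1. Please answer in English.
To solve this, we need to take 3 derivatives of our velocity equation v(t) = -4·t - 4. The derivative of velocity gives acceleration: a(t) = -4. The derivative of acceleration gives jerk: j(t) = 0. The derivative of jerk gives snap: s(t) = 0. Using s(t) = 0 and substituting t = 1, we find s = 0.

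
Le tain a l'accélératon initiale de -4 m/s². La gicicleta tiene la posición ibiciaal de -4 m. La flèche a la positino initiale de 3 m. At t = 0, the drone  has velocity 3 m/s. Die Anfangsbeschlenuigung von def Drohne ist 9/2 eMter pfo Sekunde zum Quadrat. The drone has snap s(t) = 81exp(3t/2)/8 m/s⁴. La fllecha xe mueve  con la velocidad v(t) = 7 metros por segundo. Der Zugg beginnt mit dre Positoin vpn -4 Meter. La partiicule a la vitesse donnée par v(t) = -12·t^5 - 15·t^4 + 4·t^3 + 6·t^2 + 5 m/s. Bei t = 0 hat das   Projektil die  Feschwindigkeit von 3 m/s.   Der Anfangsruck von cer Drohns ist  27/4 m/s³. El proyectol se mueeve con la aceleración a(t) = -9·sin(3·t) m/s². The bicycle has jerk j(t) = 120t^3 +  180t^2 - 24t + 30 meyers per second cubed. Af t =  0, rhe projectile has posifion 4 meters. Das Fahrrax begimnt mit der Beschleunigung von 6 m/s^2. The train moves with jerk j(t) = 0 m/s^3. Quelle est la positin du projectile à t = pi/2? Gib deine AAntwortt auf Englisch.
We must find the antiderivative of our acceleration equation a(t) = -9·sin(3·t) 2 times. Integrating acceleration and using the initial condition v(0) = 3, we get v(t) = 3·cos(3·t). Integrating velocity and using the initial condition x(0) = 4, we get x(t) = sin(3·t) + 4. Using x(t) = sin(3·t) + 4 and substituting t = pi/2, we find x = 3.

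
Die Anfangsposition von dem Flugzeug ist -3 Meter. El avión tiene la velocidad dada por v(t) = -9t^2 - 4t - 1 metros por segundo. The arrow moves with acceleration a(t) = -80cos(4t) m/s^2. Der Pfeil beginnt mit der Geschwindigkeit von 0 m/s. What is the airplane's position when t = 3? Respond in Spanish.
Partiendo de la velocidad v(t) = -9·t^2 - 4·t - 1, tomamos 1 antiderivada. Integrando la velocidad y usando la condición inicial x(0) = -3, obtenemos x(t) = -3·t^3 - 2·t^2 - t - 3. De la ecuación de la posición x(t) = -3·t^3 - 2·t^2 - t - 3, sustituimos t = 3 para obtener x = -105.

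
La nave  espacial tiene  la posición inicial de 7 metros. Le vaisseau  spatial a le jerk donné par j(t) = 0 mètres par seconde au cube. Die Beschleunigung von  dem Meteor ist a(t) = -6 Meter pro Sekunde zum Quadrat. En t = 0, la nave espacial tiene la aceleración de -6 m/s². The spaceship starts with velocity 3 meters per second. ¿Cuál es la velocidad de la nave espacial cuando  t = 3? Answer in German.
Wir müssen unsere Gleichung für den Ruck j(t) = 0 2-mal integrieren. Die Stammfunktion von dem Ruck, mit a(0) = -6, ergibt die Beschleunigung: a(t) = -6. Mit ∫a(t)dt und Anwendung von v(0) = 3, finden wir v(t) = 3 - 6·t. Mit v(t) = 3 - 6·t und Einsetzen von t = 3, finden wir v = -15.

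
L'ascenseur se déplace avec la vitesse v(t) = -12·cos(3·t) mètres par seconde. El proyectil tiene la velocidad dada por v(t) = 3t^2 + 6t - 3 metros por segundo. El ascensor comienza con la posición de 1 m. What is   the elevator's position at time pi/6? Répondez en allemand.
Ausgehend von der Geschwindigkeit v(t) = -12·cos(3·t), nehmen wir 1 Integral. Mit ∫v(t)dt und Anwendung von x(0) = 1, finden wir x(t) = 1 - 4·sin(3·t). Wir haben die Position x(t) = 1 - 4·sin(3·t). Durch Einsetzen von t = pi/6: x(pi/6) = -3.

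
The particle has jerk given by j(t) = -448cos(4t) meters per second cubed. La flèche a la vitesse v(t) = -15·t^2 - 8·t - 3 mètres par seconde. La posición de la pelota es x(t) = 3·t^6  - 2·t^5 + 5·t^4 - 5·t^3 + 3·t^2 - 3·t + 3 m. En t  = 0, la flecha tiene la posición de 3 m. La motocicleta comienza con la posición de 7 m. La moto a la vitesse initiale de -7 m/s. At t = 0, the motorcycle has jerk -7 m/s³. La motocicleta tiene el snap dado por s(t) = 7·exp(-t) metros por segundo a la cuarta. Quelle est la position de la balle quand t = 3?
En utilisant x(t) = 3·t^6 - 2·t^5 + 5·t^4 - 5·t^3 + 3·t^2 - 3·t + 3 et en substituant t = 3, nous trouvons x = 1992.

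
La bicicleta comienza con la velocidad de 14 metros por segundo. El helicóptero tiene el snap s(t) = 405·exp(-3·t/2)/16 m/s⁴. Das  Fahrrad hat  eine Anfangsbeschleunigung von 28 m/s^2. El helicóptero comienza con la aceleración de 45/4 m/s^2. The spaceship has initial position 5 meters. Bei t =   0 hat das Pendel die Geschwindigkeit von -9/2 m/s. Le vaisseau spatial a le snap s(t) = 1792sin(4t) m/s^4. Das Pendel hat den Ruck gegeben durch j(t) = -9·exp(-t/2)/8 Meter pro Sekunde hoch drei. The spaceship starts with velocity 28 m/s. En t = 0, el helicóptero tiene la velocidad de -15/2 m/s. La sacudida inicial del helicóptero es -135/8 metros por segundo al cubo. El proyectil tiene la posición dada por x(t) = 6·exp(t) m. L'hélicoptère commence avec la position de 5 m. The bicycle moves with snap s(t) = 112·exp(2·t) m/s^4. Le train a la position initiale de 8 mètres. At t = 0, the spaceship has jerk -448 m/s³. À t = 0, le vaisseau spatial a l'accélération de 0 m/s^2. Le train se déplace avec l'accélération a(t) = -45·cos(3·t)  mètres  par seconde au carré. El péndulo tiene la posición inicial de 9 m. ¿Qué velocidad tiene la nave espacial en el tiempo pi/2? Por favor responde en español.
Para resolver esto, necesitamos tomar 3 antiderivadas de nuestra ecuación del snap s(t) = 1792·sin(4·t). La antiderivada del snap, con j(0) = -448, da la sacudida: j(t) = -448·cos(4·t). Tomando ∫j(t)dt y aplicando a(0) = 0, encontramos a(t) = -112·sin(4·t). La antiderivada de la aceleración, con v(0) = 28, da la velocidad: v(t) = 28·cos(4·t). Usando v(t) = 28·cos(4·t) y sustituyendo t = pi/2, encontramos v = 28.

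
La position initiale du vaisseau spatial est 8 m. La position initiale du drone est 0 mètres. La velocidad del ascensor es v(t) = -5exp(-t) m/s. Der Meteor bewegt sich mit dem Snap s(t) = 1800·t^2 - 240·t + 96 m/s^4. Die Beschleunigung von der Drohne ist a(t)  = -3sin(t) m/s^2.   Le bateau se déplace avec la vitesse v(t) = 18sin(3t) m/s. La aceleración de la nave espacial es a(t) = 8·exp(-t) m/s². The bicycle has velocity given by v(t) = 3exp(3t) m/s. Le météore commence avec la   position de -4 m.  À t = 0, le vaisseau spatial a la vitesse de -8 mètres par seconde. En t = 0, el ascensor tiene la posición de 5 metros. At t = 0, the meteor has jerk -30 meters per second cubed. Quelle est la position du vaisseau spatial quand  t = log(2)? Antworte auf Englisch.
We must find the integral of our acceleration equation a(t) = 8·exp(-t) 2 times. The integral of acceleration, with v(0) = -8, gives velocity: v(t) = -8·exp(-t). The antiderivative of velocity is position. Using x(0) = 8, we get x(t) = 8·exp(-t). Using x(t) = 8·exp(-t) and substituting t = log(2), we find x = 4.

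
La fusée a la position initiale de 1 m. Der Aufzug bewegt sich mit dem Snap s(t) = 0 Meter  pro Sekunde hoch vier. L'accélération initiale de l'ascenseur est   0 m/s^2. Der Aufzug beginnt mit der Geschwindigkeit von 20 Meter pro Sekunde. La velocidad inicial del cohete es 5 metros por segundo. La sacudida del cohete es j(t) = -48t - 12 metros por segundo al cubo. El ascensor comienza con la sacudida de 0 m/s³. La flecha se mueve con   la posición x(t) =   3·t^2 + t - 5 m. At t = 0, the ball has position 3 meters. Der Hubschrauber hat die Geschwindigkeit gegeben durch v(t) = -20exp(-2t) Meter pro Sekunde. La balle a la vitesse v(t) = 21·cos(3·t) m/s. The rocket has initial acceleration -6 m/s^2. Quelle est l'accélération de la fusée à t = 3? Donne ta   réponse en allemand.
Um dies zu lösen, müssen wir 1 Integral unserer Gleichung für den Ruck j(t) = -48·t - 12 finden. Das Integral von dem Ruck, mit a(0) = -6, ergibt die Beschleunigung: a(t) = -24·t^2 - 12·t - 6. Aus der Gleichung für die Beschleunigung a(t) = -24·t^2 - 12·t - 6, setzen wir t = 3 ein und erhalten a = -258.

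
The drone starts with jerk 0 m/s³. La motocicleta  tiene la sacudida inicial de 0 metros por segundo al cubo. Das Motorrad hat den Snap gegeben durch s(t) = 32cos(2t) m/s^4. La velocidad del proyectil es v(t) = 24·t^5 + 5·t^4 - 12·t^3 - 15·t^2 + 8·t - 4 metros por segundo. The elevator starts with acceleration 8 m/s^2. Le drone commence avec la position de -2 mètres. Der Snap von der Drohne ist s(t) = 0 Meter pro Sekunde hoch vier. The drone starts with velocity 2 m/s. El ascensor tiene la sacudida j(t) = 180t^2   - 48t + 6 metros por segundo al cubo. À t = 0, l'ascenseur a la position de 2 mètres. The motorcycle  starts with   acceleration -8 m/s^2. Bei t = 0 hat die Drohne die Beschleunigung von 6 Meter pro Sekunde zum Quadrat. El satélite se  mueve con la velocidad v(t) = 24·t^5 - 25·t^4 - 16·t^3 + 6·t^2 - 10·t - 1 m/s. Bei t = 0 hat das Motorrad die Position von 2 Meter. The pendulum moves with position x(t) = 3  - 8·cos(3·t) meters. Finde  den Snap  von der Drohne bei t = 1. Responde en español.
De la ecuación del snap s(t) = 0, sustituimos t = 1 para obtener s = 0.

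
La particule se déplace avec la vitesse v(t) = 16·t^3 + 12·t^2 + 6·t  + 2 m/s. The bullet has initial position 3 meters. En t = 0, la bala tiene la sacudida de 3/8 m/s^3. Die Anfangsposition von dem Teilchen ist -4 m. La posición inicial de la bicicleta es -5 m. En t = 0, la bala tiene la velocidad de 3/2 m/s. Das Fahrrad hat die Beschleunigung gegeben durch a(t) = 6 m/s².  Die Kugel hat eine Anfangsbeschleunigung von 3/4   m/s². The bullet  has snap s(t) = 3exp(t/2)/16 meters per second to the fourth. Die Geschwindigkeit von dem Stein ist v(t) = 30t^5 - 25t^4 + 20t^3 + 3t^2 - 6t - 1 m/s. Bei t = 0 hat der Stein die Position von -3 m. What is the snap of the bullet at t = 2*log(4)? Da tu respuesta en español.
Tenemos el snap s(t) = 3·exp(t/2)/16. Sustituyendo t = 2*log(4): s(2*log(4)) = 3/4.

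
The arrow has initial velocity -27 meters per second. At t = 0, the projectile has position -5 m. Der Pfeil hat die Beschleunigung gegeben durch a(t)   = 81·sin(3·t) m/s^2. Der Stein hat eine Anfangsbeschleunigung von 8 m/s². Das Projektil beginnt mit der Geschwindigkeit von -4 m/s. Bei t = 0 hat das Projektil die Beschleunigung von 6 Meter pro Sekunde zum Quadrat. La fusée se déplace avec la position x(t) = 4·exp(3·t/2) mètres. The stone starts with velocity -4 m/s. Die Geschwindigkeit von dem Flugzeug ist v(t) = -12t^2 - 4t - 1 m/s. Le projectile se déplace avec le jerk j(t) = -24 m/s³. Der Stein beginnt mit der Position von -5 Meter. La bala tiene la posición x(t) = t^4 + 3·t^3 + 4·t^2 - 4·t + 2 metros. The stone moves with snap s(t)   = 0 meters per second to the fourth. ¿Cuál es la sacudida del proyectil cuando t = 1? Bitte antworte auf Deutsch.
Mit j(t) = -24 und Einsetzen von t = 1, finden wir j = -24.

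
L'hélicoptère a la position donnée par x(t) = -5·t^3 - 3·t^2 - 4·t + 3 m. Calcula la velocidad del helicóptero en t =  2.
Debemos derivar nuestra ecuación de la posición x(t) = -5·t^3 - 3·t^2 - 4·t + 3 1 vez. La derivada de la posición da la velocidad: v(t) = -15·t^2 - 6·t - 4. De la ecuación de la velocidad v(t) = -15·t^2 - 6·t - 4, sustituimos t = 2 para obtener v = -76.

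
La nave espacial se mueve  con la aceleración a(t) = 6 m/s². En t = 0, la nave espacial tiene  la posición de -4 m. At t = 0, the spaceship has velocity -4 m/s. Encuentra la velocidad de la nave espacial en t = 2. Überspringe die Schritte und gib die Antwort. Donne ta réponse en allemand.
Die Geschwindigkeit bei t = 2 ist v = 8.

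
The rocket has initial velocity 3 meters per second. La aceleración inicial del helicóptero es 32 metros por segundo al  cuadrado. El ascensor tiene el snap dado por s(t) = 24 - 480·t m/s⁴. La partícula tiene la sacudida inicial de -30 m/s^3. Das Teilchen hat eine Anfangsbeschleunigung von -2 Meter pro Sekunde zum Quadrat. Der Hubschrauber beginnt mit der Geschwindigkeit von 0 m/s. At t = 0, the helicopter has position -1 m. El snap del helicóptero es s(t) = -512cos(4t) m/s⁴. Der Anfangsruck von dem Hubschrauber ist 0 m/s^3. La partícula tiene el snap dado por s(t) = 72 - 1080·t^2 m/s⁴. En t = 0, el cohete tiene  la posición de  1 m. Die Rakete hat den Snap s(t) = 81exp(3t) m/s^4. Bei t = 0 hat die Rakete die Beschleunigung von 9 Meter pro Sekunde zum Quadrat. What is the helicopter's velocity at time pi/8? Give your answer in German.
Wir müssen unsere Gleichung für den Snap s(t) = -512·cos(4·t) 3-mal integrieren. Das Integral von dem Snap, mit j(0) = 0, ergibt den Ruck: j(t) = -128·sin(4·t). Mit ∫j(t)dt und Anwendung von a(0) = 32, finden wir a(t) = 32·cos(4·t). Die Stammfunktion von der Beschleunigung, mit v(0) = 0, ergibt die Geschwindigkeit: v(t) = 8·sin(4·t). Mit v(t) = 8·sin(4·t) und Einsetzen von t = pi/8, finden wir v = 8.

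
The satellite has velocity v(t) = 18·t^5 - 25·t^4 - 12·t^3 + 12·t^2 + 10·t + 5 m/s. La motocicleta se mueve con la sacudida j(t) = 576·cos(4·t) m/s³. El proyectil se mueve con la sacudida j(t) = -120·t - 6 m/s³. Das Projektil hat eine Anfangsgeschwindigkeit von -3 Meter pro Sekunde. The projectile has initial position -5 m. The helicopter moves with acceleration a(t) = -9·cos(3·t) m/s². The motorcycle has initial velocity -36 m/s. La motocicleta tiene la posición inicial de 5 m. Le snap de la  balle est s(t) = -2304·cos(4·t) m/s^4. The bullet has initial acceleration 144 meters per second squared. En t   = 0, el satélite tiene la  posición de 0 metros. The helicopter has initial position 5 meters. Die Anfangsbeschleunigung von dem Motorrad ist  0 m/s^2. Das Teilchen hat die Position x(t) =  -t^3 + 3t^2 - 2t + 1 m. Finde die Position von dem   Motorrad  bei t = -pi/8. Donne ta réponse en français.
Nous devons intégrer notre équation du jerk j(t) = 576·cos(4·t) 3 fois. En intégrant le jerk et en utilisant la condition initiale a(0) = 0, nous obtenons a(t) = 144·sin(4·t). La primitive de l'accélération est la vitesse. En utilisant v(0) = -36, nous obtenons v(t) = -36·cos(4·t). L'intégrale de la vitesse, avec x(0) = 5, donne la position: x(t) = 5 - 9·sin(4·t). De l'équation de la position x(t) = 5 - 9·sin(4·t), nous substituons t = -pi/8 pour obtenir x = 14.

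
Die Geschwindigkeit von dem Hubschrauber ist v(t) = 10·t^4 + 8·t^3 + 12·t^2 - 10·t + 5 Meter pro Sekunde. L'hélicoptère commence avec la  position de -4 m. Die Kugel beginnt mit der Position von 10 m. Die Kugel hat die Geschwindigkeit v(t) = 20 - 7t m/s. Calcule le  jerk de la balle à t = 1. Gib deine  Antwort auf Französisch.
En partant de la vitesse v(t) = 20 - 7·t, nous prenons 2 dérivées. La dérivée de la vitesse donne l'accélération: a(t) = -7. En dérivant l'accélération, nous obtenons le jerk: j(t) = 0. En utilisant j(t) = 0 et en substituant t = 1, nous trouvons j = 0.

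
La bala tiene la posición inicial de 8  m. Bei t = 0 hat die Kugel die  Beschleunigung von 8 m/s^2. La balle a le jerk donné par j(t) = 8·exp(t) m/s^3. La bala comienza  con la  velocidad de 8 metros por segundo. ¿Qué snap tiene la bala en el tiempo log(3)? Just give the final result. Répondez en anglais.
At t = log(3), s = 24.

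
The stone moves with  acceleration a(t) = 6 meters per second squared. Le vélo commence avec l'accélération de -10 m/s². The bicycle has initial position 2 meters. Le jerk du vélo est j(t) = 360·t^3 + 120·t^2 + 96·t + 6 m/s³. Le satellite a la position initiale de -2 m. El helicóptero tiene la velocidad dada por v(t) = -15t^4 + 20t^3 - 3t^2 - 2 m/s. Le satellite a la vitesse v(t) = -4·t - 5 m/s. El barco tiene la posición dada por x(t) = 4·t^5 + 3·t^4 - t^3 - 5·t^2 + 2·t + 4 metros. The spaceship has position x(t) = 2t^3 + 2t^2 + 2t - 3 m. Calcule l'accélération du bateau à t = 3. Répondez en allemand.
Ausgehend von der Position x(t) = 4·t^5 + 3·t^4 - t^3 - 5·t^2 + 2·t + 4, nehmen wir 2 Ableitungen. Mit d/dt von x(t) finden wir v(t) = 20·t^4 + 12·t^3 - 3·t^2 - 10·t + 2. Die Ableitung von der Geschwindigkeit ergibt die Beschleunigung: a(t) = 80·t^3 + 36·t^2 - 6·t - 10. Wir haben die Beschleunigung a(t) = 80·t^3 + 36·t^2 - 6·t - 10. Durch Einsetzen von t = 3: a(3) = 2456.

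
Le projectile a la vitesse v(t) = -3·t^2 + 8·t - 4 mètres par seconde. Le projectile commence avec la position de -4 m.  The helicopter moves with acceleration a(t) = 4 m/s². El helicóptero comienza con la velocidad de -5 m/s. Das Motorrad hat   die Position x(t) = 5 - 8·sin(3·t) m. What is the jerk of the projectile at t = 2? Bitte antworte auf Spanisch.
Para resolver esto, necesitamos tomar 2 derivadas de nuestra ecuación de la velocidad v(t) = -3·t^2 + 8·t - 4. La derivada de la velocidad da la aceleración: a(t) = 8 - 6·t. Tomando d/dt de a(t), encontramos j(t) = -6. De la ecuación de la sacudida j(t) = -6, sustituimos t = 2 para obtener j = -6.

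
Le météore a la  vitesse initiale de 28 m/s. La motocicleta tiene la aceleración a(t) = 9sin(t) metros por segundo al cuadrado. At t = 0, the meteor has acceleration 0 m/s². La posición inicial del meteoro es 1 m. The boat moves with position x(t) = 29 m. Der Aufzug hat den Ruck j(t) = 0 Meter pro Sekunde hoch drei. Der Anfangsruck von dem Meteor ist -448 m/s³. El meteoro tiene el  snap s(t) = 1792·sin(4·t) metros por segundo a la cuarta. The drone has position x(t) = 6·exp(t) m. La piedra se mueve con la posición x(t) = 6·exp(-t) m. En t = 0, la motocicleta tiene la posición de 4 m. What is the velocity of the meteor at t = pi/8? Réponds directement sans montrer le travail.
The velocity at t = pi/8 is v = 0.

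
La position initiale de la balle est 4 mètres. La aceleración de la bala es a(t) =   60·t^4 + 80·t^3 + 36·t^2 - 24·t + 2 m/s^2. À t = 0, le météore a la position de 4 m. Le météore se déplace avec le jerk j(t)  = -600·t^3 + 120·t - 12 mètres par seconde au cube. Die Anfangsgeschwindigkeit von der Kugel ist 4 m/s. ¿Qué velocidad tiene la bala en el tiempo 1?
Para resolver esto, necesitamos tomar 1 integral de nuestra ecuación de la aceleración a(t) = 60·t^4 + 80·t^3 + 36·t^2 - 24·t + 2. La antiderivada de la aceleración es la velocidad. Usando v(0) = 4, obtenemos v(t) = 12·t^5 + 20·t^4 + 12·t^3 - 12·t^2 + 2·t + 4. Usando v(t) = 12·t^5 + 20·t^4 + 12·t^3 - 12·t^2 + 2·t + 4 y sustituyendo t = 1, encontramos v = 38.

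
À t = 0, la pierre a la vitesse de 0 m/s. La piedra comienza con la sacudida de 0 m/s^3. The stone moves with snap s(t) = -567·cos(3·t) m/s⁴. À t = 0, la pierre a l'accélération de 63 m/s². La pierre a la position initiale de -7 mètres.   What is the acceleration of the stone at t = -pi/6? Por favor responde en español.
Partiendo del snap s(t) = -567·cos(3·t), tomamos 2 antiderivadas. Tomando ∫s(t)dt y aplicando j(0) = 0, encontramos j(t) = -189·sin(3·t). Integrando la sacudida y usando la condición inicial a(0) = 63, obtenemos a(t) = 63·cos(3·t). De la ecuación de la aceleración a(t) = 63·cos(3·t), sustituimos t = -pi/6 para obtener a = 0.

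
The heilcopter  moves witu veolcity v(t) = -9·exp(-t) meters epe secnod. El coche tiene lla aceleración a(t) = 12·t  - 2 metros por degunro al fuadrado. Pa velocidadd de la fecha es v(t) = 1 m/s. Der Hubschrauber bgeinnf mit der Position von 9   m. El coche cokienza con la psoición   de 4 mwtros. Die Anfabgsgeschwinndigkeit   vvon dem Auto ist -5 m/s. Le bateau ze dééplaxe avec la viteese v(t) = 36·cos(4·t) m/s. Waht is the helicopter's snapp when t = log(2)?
Starting from velocity v(t) = -9·exp(-t), we take 3 derivatives. Taking d/dt of v(t), we find a(t) = 9·exp(-t). The derivative of acceleration gives jerk: j(t) = -9·exp(-t). The derivative of jerk gives snap: s(t) = 9·exp(-t). From the given snap equation s(t) = 9·exp(-t), we substitute t = log(2) to get s = 9/2.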